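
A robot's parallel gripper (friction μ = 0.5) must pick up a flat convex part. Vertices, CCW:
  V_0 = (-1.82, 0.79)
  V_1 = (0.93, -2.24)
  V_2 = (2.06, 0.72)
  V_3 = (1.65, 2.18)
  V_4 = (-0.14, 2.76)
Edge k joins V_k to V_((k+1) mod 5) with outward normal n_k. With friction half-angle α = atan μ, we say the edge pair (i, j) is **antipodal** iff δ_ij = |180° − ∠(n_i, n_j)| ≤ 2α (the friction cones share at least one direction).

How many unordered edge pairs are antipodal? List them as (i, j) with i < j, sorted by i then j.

α = atan 0.5 = 26.57°;  2α = 53.13°
n_0 = (-0.7405, -0.6721)
n_1 = (+0.9342, -0.3567)
n_2 = (+0.9628, +0.2704)
n_3 = (+0.3082, +0.9513)
n_4 = (-0.7609, +0.6489)
  (0,1): δ = 63.12°  ·
  (0,2): δ = 26.54°  ✓
  (0,3): δ = 29.82°  ✓
  (0,4): δ = 97.32°  ·
  (1,2): δ = 143.42°  ·
  (1,3): δ = 87.06°  ·
  (1,4): δ = 19.56°  ✓
  (2,3): δ = 123.64°  ·
  (2,4): δ = 56.14°  ·
  (3,4): δ = 112.50°  ·
antipodal pairs: 3

count = 3; pairs: (0,2), (0,3), (1,4)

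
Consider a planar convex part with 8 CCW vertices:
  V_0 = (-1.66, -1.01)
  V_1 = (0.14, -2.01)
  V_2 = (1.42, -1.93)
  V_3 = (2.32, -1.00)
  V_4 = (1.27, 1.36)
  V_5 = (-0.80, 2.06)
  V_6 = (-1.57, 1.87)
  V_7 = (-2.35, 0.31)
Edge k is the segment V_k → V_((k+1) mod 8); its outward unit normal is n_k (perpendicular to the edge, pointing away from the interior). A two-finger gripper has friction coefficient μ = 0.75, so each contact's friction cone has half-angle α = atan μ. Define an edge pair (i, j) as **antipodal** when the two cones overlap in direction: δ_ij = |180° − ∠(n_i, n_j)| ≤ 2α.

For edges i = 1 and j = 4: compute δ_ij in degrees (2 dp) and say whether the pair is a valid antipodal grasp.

δ = 22.26°, valid

α = atan 0.75 = 36.87°;  2α = 73.74°
edge 1: e_1 = (+1.28, +0.08);  n_1 = (+0.0624, -0.9981)
edge 4: e_4 = (-2.07, +0.70);  n_4 = (+0.3203, +0.9473)
∠(n_1, n_4) = 157.74°
δ = |180° − 157.74°| = 22.26°
22.26° ≤ 2α = 73.74°  →  valid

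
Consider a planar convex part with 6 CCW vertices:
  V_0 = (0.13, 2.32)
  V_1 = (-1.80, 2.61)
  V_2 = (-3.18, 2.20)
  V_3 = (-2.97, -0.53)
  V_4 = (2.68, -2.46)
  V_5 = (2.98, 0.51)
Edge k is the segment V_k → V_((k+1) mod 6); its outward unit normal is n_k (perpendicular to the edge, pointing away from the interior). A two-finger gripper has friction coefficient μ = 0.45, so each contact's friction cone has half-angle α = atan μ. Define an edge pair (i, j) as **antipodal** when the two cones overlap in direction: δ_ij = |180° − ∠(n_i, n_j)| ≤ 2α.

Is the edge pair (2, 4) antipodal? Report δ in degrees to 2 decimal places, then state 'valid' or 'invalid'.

α = atan 0.45 = 24.23°;  2α = 48.46°
edge 2: e_2 = (+0.21, -2.73);  n_2 = (-0.9971, -0.0767)
edge 4: e_4 = (+0.30, +2.97);  n_4 = (+0.9949, -0.1005)
∠(n_2, n_4) = 169.83°
δ = |180° − 169.83°| = 10.17°
10.17° ≤ 2α = 48.46°  →  valid

δ = 10.17°, valid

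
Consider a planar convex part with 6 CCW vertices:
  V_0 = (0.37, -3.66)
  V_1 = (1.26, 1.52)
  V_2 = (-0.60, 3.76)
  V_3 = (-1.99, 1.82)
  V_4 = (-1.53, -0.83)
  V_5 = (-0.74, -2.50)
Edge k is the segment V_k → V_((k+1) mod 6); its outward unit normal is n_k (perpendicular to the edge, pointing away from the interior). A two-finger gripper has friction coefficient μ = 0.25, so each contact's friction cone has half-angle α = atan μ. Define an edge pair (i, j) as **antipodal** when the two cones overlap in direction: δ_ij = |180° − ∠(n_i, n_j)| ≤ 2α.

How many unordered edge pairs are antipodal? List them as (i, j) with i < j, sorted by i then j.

α = atan 0.25 = 14.04°;  2α = 28.07°
n_0 = (+0.9856, -0.1693)
n_1 = (+0.7693, +0.6388)
n_2 = (-0.8129, +0.5824)
n_3 = (-0.9853, -0.1710)
n_4 = (-0.9040, -0.4276)
n_5 = (-0.7225, -0.6914)
  (0,1): δ = 130.55°  ·
  (0,2): δ = 25.87°  ✓
  (0,3): δ = 19.60°  ✓
  (0,4): δ = 35.07°  ·
  (0,5): δ = 53.49°  ·
  (1,2): δ = 75.33°  ·
  (1,3): δ = 29.86°  ·
  (1,4): δ = 14.39°  ✓
  (1,5): δ = 4.03°  ✓
  (2,3): δ = 134.53°  ·
  (2,4): δ = 119.06°  ·
  (2,5): δ = 100.64°  ·
  (3,4): δ = 164.53°  ·
  (3,5): δ = 146.11°  ·
  (4,5): δ = 161.58°  ·
antipodal pairs: 4

count = 4; pairs: (0,2), (0,3), (1,4), (1,5)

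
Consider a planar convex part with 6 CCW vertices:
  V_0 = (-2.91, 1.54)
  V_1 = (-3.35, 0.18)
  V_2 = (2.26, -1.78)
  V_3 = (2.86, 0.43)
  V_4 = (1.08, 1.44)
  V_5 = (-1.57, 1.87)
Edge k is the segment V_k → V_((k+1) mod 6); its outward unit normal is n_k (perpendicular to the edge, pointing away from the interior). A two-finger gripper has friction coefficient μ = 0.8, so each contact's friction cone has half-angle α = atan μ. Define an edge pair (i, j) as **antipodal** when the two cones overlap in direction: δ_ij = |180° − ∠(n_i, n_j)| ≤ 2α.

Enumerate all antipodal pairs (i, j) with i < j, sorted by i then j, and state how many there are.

count = 5; pairs: (0,2), (1,3), (1,4), (1,5), (2,5)

α = atan 0.8 = 38.66°;  2α = 77.32°
n_0 = (-0.9514, +0.3078)
n_1 = (-0.3298, -0.9440)
n_2 = (+0.9651, -0.2620)
n_3 = (+0.4935, +0.8697)
n_4 = (+0.1602, +0.9871)
n_5 = (-0.2391, +0.9710)
  (0,1): δ = 91.33°  ·
  (0,2): δ = 2.74°  ✓
  (0,3): δ = 78.36°  ·
  (0,4): δ = 98.71°  ·
  (0,5): δ = 121.76°  ·
  (1,2): δ = 85.93°  ·
  (1,3): δ = 10.31°  ✓
  (1,4): δ = 10.04°  ✓
  (1,5): δ = 33.09°  ✓
  (2,3): δ = 104.38°  ·
  (2,4): δ = 84.03°  ·
  (2,5): δ = 60.98°  ✓
  (3,4): δ = 159.65°  ·
  (3,5): δ = 136.59°  ·
  (4,5): δ = 156.95°  ·
antipodal pairs: 5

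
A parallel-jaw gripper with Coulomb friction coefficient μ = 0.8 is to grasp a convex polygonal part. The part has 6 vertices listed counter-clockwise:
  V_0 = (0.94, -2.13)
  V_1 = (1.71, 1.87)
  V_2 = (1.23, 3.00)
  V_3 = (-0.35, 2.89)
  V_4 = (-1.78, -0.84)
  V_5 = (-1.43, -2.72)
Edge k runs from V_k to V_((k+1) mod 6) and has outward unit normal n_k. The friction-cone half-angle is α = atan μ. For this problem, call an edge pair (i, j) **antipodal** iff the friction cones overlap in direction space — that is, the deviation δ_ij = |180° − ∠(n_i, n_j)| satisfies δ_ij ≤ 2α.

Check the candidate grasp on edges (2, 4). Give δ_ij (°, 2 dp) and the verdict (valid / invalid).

δ = 83.44°, invalid

α = atan 0.8 = 38.66°;  2α = 77.32°
edge 2: e_2 = (-1.58, -0.11);  n_2 = (-0.0695, +0.9976)
edge 4: e_4 = (+0.35, -1.88);  n_4 = (-0.9831, -0.1830)
∠(n_2, n_4) = 96.56°
δ = |180° − 96.56°| = 83.44°
83.44° > 2α = 77.32°  →  invalid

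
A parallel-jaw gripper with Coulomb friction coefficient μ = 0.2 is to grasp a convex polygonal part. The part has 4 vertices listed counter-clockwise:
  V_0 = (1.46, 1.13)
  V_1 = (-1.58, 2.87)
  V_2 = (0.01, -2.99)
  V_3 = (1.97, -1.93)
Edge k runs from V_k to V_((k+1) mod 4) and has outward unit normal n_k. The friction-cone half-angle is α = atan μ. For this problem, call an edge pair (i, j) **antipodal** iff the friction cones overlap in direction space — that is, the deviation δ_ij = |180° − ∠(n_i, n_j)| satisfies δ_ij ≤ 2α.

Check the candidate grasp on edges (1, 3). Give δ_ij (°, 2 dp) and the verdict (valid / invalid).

α = atan 0.2 = 11.31°;  2α = 22.62°
edge 1: e_1 = (+1.59, -5.86);  n_1 = (-0.9651, -0.2619)
edge 3: e_3 = (-0.51, +3.06);  n_3 = (+0.9864, +0.1644)
∠(n_1, n_3) = 174.28°
δ = |180° − 174.28°| = 5.72°
5.72° ≤ 2α = 22.62°  →  valid

δ = 5.72°, valid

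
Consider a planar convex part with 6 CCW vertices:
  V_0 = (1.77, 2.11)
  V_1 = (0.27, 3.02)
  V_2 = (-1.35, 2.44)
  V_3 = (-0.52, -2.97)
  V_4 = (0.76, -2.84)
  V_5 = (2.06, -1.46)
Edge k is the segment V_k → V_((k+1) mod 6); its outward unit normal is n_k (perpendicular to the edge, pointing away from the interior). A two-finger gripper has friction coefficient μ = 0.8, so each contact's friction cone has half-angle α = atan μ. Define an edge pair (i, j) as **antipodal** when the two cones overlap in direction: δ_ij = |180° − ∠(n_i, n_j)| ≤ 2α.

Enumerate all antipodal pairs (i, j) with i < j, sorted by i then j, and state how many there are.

count = 7; pairs: (0,2), (0,3), (1,3), (1,4), (1,5), (2,4), (2,5)

α = atan 0.8 = 38.66°;  2α = 77.32°
n_0 = (+0.5187, +0.8550)
n_1 = (-0.3371, +0.9415)
n_2 = (-0.9884, -0.1516)
n_3 = (+0.1010, -0.9949)
n_4 = (+0.7279, -0.6857)
n_5 = (+0.9967, +0.0810)
  (0,1): δ = 129.06°  ·
  (0,2): δ = 50.03°  ✓
  (0,3): δ = 37.04°  ✓
  (0,4): δ = 77.95°  ·
  (0,5): δ = 125.89°  ·
  (1,2): δ = 100.98°  ·
  (1,3): δ = 13.90°  ✓
  (1,4): δ = 27.01°  ✓
  (1,5): δ = 74.95°  ✓
  (2,3): δ = 92.92°  ·
  (2,4): δ = 52.01°  ✓
  (2,5): δ = 4.08°  ✓
  (3,4): δ = 139.09°  ·
  (3,5): δ = 91.16°  ·
  (4,5): δ = 132.07°  ·
antipodal pairs: 7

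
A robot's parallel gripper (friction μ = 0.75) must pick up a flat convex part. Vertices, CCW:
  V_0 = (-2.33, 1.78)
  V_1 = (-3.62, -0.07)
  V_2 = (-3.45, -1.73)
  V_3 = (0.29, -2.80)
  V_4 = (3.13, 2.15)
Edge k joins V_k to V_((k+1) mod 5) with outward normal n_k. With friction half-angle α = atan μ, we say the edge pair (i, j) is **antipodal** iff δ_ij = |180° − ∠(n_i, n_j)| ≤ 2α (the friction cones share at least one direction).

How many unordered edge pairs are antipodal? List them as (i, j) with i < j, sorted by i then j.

count = 5; pairs: (0,2), (0,3), (1,3), (2,4), (3,4)

α = atan 0.75 = 36.87°;  2α = 73.74°
n_0 = (-0.8203, +0.5720)
n_1 = (-0.9948, -0.1019)
n_2 = (-0.2751, -0.9614)
n_3 = (+0.8674, -0.4976)
n_4 = (-0.0676, +0.9977)
  (0,1): δ = 139.26°  ·
  (0,2): δ = 71.08°  ✓
  (0,3): δ = 5.04°  ✓
  (0,4): δ = 128.76°  ·
  (1,2): δ = 111.81°  ·
  (1,3): δ = 35.69°  ✓
  (1,4): δ = 88.03°  ·
  (2,3): δ = 103.88°  ·
  (2,4): δ = 19.84°  ✓
  (3,4): δ = 56.28°  ✓
antipodal pairs: 5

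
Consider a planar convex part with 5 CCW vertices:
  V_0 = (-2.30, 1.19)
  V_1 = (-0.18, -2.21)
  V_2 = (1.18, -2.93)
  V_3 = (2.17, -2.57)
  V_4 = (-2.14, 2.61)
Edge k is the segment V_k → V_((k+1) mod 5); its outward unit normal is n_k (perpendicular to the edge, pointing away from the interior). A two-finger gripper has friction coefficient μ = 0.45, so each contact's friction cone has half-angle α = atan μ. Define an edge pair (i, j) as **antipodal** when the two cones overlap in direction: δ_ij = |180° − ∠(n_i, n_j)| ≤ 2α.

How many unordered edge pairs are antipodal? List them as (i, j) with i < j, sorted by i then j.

α = atan 0.45 = 24.23°;  2α = 48.46°
n_0 = (-0.8486, -0.5291)
n_1 = (-0.4679, -0.8838)
n_2 = (+0.3417, -0.9398)
n_3 = (+0.7687, +0.6396)
n_4 = (-0.9937, +0.1120)
  (0,1): δ = 149.84°  ·
  (0,2): δ = 101.96°  ·
  (0,3): δ = 7.82°  ✓
  (0,4): δ = 141.63°  ·
  (1,2): δ = 132.12°  ·
  (1,3): δ = 22.34°  ✓
  (1,4): δ = 111.47°  ·
  (2,3): δ = 70.22°  ·
  (2,4): δ = 63.59°  ·
  (3,4): δ = 46.19°  ✓
antipodal pairs: 3

count = 3; pairs: (0,3), (1,3), (3,4)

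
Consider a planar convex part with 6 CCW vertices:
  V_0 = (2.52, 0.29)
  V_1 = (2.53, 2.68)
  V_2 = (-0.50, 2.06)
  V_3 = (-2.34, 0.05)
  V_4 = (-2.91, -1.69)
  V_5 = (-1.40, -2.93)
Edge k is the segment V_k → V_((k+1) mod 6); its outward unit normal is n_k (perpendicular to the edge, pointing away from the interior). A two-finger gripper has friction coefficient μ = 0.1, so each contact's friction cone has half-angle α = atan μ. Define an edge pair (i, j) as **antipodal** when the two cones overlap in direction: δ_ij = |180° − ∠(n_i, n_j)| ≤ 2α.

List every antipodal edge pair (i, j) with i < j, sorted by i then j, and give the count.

α = atan 0.1 = 5.71°;  2α = 11.42°
n_0 = (+1.0000, -0.0042)
n_1 = (-0.2005, +0.9797)
n_2 = (-0.7376, +0.6752)
n_3 = (-0.9503, +0.3113)
n_4 = (-0.6346, -0.7728)
n_5 = (+0.6347, -0.7727)
  (0,1): δ = 78.20°  ·
  (0,2): δ = 42.23°  ·
  (0,3): δ = 17.90°  ·
  (0,4): δ = 50.85°  ·
  (0,5): δ = 129.64°  ·
  (1,2): δ = 144.04°  ·
  (1,3): δ = 119.70°  ·
  (1,4): δ = 50.96°  ·
  (1,5): δ = 27.84°  ·
  (2,3): δ = 155.67°  ·
  (2,4): δ = 86.92°  ·
  (2,5): δ = 8.13°  ✓
  (3,4): δ = 111.25°  ·
  (3,5): δ = 32.46°  ·
  (4,5): δ = 101.21°  ·
antipodal pairs: 1

count = 1; pairs: (2,5)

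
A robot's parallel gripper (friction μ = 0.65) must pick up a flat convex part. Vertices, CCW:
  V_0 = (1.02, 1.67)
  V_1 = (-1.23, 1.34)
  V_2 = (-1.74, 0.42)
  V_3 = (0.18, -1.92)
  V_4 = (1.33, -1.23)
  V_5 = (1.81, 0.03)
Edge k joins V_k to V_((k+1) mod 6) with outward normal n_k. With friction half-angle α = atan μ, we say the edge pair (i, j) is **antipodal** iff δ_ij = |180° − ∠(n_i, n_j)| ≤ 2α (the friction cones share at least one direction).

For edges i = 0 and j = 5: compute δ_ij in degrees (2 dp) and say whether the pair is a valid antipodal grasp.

δ = 107.38°, invalid

α = atan 0.65 = 33.02°;  2α = 66.05°
edge 0: e_0 = (-2.25, -0.33);  n_0 = (-0.1451, +0.9894)
edge 5: e_5 = (-0.79, +1.64);  n_5 = (+0.9009, +0.4340)
∠(n_0, n_5) = 72.62°
δ = |180° − 72.62°| = 107.38°
107.38° > 2α = 66.05°  →  invalid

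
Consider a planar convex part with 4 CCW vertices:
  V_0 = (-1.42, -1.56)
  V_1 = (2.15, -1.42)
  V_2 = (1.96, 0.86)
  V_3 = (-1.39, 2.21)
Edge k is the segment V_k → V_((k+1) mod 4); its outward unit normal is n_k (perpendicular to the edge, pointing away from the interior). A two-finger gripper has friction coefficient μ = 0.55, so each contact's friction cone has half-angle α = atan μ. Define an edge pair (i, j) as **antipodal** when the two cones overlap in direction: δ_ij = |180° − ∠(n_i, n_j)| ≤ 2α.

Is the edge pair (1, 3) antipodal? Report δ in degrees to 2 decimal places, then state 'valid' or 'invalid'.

α = atan 0.55 = 28.81°;  2α = 57.62°
edge 1: e_1 = (-0.19, +2.28);  n_1 = (+0.9965, +0.0830)
edge 3: e_3 = (-0.03, -3.77);  n_3 = (-1.0000, +0.0080)
∠(n_1, n_3) = 174.78°
δ = |180° − 174.78°| = 5.22°
5.22° ≤ 2α = 57.62°  →  valid

δ = 5.22°, valid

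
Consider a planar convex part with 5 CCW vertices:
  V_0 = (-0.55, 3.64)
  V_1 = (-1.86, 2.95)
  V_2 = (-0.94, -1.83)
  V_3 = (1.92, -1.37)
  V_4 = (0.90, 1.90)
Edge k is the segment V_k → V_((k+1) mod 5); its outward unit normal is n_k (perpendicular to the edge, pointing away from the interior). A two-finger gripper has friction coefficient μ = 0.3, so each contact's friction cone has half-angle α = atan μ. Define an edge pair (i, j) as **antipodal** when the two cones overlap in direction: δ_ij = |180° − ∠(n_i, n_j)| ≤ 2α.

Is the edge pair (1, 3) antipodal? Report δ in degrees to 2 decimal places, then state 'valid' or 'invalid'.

α = atan 0.3 = 16.70°;  2α = 33.40°
edge 1: e_1 = (+0.92, -4.78);  n_1 = (-0.9820, -0.1890)
edge 3: e_3 = (-1.02, +3.27);  n_3 = (+0.9546, +0.2978)
∠(n_1, n_3) = 173.57°
δ = |180° − 173.57°| = 6.43°
6.43° ≤ 2α = 33.40°  →  valid

δ = 6.43°, valid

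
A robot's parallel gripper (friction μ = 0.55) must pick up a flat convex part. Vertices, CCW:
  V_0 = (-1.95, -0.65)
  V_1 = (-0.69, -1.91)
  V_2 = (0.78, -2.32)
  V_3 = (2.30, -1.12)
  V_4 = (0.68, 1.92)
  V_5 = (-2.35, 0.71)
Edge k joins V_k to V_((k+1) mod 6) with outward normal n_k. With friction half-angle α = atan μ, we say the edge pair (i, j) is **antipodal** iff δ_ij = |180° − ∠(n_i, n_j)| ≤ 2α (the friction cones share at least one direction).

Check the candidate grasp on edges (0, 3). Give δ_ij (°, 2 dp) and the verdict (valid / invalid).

α = atan 0.55 = 28.81°;  2α = 57.62°
edge 0: e_0 = (+1.26, -1.26);  n_0 = (-0.7071, -0.7071)
edge 3: e_3 = (-1.62, +3.04);  n_3 = (+0.8825, +0.4703)
∠(n_0, n_3) = 163.05°
δ = |180° − 163.05°| = 16.95°
16.95° ≤ 2α = 57.62°  →  valid

δ = 16.95°, valid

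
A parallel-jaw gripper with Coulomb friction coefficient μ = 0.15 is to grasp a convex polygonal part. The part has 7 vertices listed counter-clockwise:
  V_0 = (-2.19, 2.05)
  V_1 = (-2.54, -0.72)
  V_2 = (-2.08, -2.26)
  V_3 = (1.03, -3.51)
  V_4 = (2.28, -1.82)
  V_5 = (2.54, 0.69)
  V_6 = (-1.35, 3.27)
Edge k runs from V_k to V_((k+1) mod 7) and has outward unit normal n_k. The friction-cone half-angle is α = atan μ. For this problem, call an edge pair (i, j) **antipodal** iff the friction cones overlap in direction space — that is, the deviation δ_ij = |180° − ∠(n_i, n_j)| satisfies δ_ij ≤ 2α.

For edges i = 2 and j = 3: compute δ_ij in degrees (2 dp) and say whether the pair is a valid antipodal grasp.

δ = 104.59°, invalid

α = atan 0.15 = 8.53°;  2α = 17.06°
edge 2: e_2 = (+3.11, -1.25);  n_2 = (-0.3729, -0.9279)
edge 3: e_3 = (+1.25, +1.69);  n_3 = (+0.8040, -0.5947)
∠(n_2, n_3) = 75.41°
δ = |180° − 75.41°| = 104.59°
104.59° > 2α = 17.06°  →  invalid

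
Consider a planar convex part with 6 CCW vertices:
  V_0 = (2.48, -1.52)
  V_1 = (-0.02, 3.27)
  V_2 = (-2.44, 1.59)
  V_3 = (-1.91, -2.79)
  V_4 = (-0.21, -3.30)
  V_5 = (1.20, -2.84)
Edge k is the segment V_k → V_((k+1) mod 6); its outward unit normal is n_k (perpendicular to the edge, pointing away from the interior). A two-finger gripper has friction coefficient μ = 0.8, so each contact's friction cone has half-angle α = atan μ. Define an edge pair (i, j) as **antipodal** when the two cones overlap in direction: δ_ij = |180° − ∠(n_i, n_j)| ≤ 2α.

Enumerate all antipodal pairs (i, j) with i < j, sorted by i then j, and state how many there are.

α = atan 0.8 = 38.66°;  2α = 77.32°
n_0 = (+0.8865, +0.4627)
n_1 = (-0.5703, +0.8215)
n_2 = (-0.9928, -0.1201)
n_3 = (-0.2873, -0.9578)
n_4 = (+0.3102, -0.9507)
n_5 = (+0.7179, -0.6961)
  (0,1): δ = 82.79°  ·
  (0,2): δ = 20.66°  ✓
  (0,3): δ = 45.74°  ✓
  (0,4): δ = 80.51°  ·
  (0,5): δ = 108.32°  ·
  (1,2): δ = 117.87°  ·
  (1,3): δ = 51.47°  ✓
  (1,4): δ = 16.70°  ✓
  (1,5): δ = 11.11°  ✓
  (2,3): δ = 113.60°  ·
  (2,4): δ = 78.83°  ·
  (2,5): δ = 51.02°  ✓
  (3,4): δ = 145.23°  ·
  (3,5): δ = 117.42°  ·
  (4,5): δ = 152.19°  ·
antipodal pairs: 6

count = 6; pairs: (0,2), (0,3), (1,3), (1,4), (1,5), (2,5)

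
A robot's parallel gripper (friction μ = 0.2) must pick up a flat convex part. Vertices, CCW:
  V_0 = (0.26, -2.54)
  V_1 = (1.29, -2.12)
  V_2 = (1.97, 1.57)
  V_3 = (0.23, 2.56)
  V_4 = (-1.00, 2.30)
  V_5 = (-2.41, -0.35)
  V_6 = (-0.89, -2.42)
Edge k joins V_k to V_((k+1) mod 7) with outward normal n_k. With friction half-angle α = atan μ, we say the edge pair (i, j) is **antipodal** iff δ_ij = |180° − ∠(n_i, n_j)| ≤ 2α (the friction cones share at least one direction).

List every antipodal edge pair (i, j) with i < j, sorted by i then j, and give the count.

α = atan 0.2 = 11.31°;  2α = 22.62°
n_0 = (+0.3776, -0.9260)
n_1 = (+0.9834, -0.1812)
n_2 = (+0.4945, +0.8692)
n_3 = (-0.2068, +0.9784)
n_4 = (-0.8828, +0.4697)
n_5 = (-0.8060, -0.5919)
n_6 = (-0.1038, -0.9946)
  (0,1): δ = 122.63°  ·
  (0,2): δ = 51.82°  ·
  (0,3): δ = 10.25°  ✓
  (0,4): δ = 39.80°  ·
  (0,5): δ = 104.11°  ·
  (0,6): δ = 151.86°  ·
  (1,2): δ = 109.20°  ·
  (1,3): δ = 67.62°  ·
  (1,4): δ = 17.57°  ✓
  (1,5): δ = 46.73°  ·
  (1,6): δ = 94.48°  ·
  (2,3): δ = 138.43°  ·
  (2,4): δ = 88.38°  ·
  (2,5): δ = 24.07°  ·
  (2,6): δ = 23.68°  ·
  (3,4): δ = 129.95°  ·
  (3,5): δ = 65.65°  ·
  (3,6): δ = 17.89°  ✓
  (4,5): δ = 115.69°  ·
  (4,6): δ = 67.94°  ·
  (5,6): δ = 132.25°  ·
antipodal pairs: 3

count = 3; pairs: (0,3), (1,4), (3,6)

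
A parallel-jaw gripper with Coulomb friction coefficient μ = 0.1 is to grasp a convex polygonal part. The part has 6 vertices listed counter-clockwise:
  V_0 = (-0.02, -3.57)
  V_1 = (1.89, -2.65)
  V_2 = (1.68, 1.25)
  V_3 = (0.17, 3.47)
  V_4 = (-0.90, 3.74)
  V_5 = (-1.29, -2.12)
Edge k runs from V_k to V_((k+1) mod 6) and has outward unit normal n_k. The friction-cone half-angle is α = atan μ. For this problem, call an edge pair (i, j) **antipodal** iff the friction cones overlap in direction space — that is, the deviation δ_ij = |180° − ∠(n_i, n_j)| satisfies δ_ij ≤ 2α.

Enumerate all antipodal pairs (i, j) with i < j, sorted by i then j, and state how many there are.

α = atan 0.1 = 5.71°;  2α = 11.42°
n_0 = (+0.4340, -0.9009)
n_1 = (+0.9986, +0.0538)
n_2 = (+0.8269, +0.5624)
n_3 = (+0.2447, +0.9696)
n_4 = (-0.9978, +0.0664)
n_5 = (-0.7523, -0.6589)
  (0,1): δ = 112.64°  ·
  (0,2): δ = 81.50°  ·
  (0,3): δ = 39.88°  ·
  (0,4): δ = 60.47°  ·
  (0,5): δ = 105.49°  ·
  (1,2): δ = 148.86°  ·
  (1,3): δ = 107.24°  ·
  (1,4): δ = 6.89°  ✓
  (1,5): δ = 38.13°  ·
  (2,3): δ = 138.38°  ·
  (2,4): δ = 38.03°  ·
  (2,5): δ = 6.99°  ✓
  (3,4): δ = 79.65°  ·
  (3,5): δ = 34.62°  ·
  (4,5): δ = 134.98°  ·
antipodal pairs: 2

count = 2; pairs: (1,4), (2,5)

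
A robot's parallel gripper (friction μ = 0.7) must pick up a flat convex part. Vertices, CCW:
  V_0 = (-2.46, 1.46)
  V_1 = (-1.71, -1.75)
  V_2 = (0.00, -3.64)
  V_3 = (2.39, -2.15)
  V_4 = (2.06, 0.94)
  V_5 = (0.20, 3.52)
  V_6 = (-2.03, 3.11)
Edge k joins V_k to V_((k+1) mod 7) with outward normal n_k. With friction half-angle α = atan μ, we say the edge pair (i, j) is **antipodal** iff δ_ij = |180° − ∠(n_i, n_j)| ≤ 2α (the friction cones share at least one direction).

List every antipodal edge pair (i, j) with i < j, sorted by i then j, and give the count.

α = atan 0.7 = 34.99°;  2α = 69.98°
n_0 = (-0.9738, -0.2275)
n_1 = (-0.7415, -0.6709)
n_2 = (+0.5290, -0.8486)
n_3 = (+0.9943, +0.1062)
n_4 = (+0.8112, +0.5848)
n_5 = (-0.1808, +0.9835)
n_6 = (-0.9677, +0.2522)
  (0,1): δ = 151.01°  ·
  (0,2): δ = 71.21°  ·
  (0,3): δ = 7.06°  ✓
  (0,4): δ = 22.64°  ✓
  (0,5): δ = 87.27°  ·
  (0,6): δ = 152.24°  ·
  (1,2): δ = 100.20°  ·
  (1,3): δ = 36.04°  ✓
  (1,4): δ = 6.35°  ✓
  (1,5): δ = 58.28°  ✓
  (1,6): δ = 123.26°  ·
  (2,3): δ = 115.84°  ·
  (2,4): δ = 86.15°  ·
  (2,5): δ = 21.52°  ✓
  (2,6): δ = 43.45°  ✓
  (3,4): δ = 150.31°  ·
  (3,5): δ = 85.68°  ·
  (3,6): δ = 20.70°  ✓
  (4,5): δ = 115.37°  ·
  (4,6): δ = 50.40°  ✓
  (5,6): δ = 115.02°  ·
antipodal pairs: 9

count = 9; pairs: (0,3), (0,4), (1,3), (1,4), (1,5), (2,5), (2,6), (3,6), (4,6)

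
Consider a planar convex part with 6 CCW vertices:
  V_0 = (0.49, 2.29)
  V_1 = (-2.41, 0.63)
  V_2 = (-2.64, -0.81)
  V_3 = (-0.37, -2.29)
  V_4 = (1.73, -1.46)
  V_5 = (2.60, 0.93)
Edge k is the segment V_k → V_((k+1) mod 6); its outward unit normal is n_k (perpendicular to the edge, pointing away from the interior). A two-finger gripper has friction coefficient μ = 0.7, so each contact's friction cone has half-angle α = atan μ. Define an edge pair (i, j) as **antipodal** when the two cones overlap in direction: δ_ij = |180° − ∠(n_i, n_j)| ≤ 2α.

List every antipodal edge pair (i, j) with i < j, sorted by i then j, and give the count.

count = 8; pairs: (0,2), (0,3), (0,4), (1,3), (1,4), (1,5), (2,5), (3,5)

α = atan 0.7 = 34.99°;  2α = 69.98°
n_0 = (-0.4968, +0.8679)
n_1 = (-0.9875, +0.1577)
n_2 = (-0.5462, -0.8377)
n_3 = (+0.3676, -0.9300)
n_4 = (+0.9397, -0.3421)
n_5 = (+0.5418, +0.8405)
  (0,1): δ = 128.86°  ·
  (0,2): δ = 62.89°  ✓
  (0,3): δ = 8.22°  ✓
  (0,4): δ = 40.21°  ✓
  (0,5): δ = 117.41°  ·
  (1,2): δ = 114.03°  ·
  (1,3): δ = 59.36°  ✓
  (1,4): δ = 10.93°  ✓
  (1,5): δ = 66.27°  ✓
  (2,3): δ = 125.33°  ·
  (2,4): δ = 76.90°  ·
  (2,5): δ = 0.30°  ✓
  (3,4): δ = 131.57°  ·
  (3,5): δ = 54.37°  ✓
  (4,5): δ = 102.80°  ·
antipodal pairs: 8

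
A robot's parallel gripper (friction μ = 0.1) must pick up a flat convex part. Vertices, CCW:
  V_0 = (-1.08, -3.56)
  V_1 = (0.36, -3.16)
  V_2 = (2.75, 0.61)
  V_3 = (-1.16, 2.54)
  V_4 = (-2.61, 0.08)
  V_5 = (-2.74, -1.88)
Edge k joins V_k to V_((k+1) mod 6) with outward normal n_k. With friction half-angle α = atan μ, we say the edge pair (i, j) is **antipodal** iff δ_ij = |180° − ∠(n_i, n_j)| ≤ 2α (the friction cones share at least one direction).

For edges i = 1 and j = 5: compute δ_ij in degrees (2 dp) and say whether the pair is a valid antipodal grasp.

α = atan 0.1 = 5.71°;  2α = 11.42°
edge 1: e_1 = (+2.39, +3.77);  n_1 = (+0.8446, -0.5354)
edge 5: e_5 = (+1.66, -1.68);  n_5 = (-0.7113, -0.7029)
∠(n_1, n_5) = 102.97°
δ = |180° − 102.97°| = 77.03°
77.03° > 2α = 11.42°  →  invalid

δ = 77.03°, invalid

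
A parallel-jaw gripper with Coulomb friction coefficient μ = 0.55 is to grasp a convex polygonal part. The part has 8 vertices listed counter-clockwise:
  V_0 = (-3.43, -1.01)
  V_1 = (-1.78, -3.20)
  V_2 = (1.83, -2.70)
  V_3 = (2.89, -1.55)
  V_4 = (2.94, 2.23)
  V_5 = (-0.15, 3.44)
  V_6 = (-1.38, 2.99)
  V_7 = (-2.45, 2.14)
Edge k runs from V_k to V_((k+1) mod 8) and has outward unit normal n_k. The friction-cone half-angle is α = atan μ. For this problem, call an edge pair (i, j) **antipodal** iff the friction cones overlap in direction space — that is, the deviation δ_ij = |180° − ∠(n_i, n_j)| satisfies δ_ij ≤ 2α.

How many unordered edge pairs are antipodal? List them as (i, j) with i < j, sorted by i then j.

count = 10; pairs: (0,3), (0,4), (1,4), (1,5), (1,6), (2,5), (2,6), (2,7), (3,6), (3,7)

α = atan 0.55 = 28.81°;  2α = 57.62°
n_0 = (-0.7987, -0.6017)
n_1 = (+0.1372, -0.9905)
n_2 = (+0.7353, -0.6777)
n_3 = (+0.9999, -0.0132)
n_4 = (+0.3646, +0.9312)
n_5 = (-0.3436, +0.9391)
n_6 = (-0.6220, +0.7830)
n_7 = (-0.9549, +0.2971)
  (0,1): δ = 119.11°  ·
  (0,2): δ = 79.66°  ·
  (0,3): δ = 37.75°  ✓
  (0,4): δ = 31.62°  ✓
  (0,5): δ = 73.10°  ·
  (0,6): δ = 91.47°  ·
  (0,7): δ = 125.72°  ·
  (1,2): δ = 140.55°  ·
  (1,3): δ = 98.64°  ·
  (1,4): δ = 29.27°  ✓
  (1,5): δ = 12.21°  ✓
  (1,6): δ = 30.58°  ✓
  (1,7): δ = 64.83°  ·
  (2,3): δ = 138.09°  ·
  (2,4): δ = 68.72°  ·
  (2,5): δ = 27.24°  ✓
  (2,6): δ = 8.87°  ✓
  (2,7): δ = 25.39°  ✓
  (3,4): δ = 110.63°  ·
  (3,5): δ = 69.15°  ·
  (3,6): δ = 50.78°  ✓
  (3,7): δ = 16.52°  ✓
  (4,5): δ = 138.52°  ·
  (4,6): δ = 120.15°  ·
  (4,7): δ = 85.90°  ·
  (5,6): δ = 161.63°  ·
  (5,7): δ = 127.38°  ·
  (6,7): δ = 145.74°  ·
antipodal pairs: 10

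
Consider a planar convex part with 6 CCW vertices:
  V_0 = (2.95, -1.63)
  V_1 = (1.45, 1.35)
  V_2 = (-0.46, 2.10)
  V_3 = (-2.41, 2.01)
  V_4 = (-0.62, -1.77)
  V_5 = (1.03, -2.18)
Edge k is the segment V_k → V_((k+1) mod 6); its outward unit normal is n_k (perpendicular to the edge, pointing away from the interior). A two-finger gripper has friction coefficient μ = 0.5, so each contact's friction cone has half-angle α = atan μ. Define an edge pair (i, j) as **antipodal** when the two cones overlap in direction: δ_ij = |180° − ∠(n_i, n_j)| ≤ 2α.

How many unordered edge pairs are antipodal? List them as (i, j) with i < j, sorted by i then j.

α = atan 0.5 = 26.57°;  2α = 53.13°
n_0 = (+0.8932, +0.4496)
n_1 = (+0.3655, +0.9308)
n_2 = (-0.0461, +0.9989)
n_3 = (-0.9038, -0.4280)
n_4 = (-0.2412, -0.9705)
n_5 = (+0.2754, -0.9613)
  (0,1): δ = 138.16°  ·
  (0,2): δ = 114.08°  ·
  (0,3): δ = 1.38°  ✓
  (0,4): δ = 49.33°  ✓
  (0,5): δ = 79.27°  ·
  (1,2): δ = 155.92°  ·
  (1,3): δ = 43.22°  ✓
  (1,4): δ = 7.48°  ✓
  (1,5): δ = 37.42°  ✓
  (2,3): δ = 67.30°  ·
  (2,4): δ = 16.60°  ✓
  (2,5): δ = 13.34°  ✓
  (3,4): δ = 129.29°  ·
  (3,5): δ = 99.35°  ·
  (4,5): δ = 150.06°  ·
antipodal pairs: 7

count = 7; pairs: (0,3), (0,4), (1,3), (1,4), (1,5), (2,4), (2,5)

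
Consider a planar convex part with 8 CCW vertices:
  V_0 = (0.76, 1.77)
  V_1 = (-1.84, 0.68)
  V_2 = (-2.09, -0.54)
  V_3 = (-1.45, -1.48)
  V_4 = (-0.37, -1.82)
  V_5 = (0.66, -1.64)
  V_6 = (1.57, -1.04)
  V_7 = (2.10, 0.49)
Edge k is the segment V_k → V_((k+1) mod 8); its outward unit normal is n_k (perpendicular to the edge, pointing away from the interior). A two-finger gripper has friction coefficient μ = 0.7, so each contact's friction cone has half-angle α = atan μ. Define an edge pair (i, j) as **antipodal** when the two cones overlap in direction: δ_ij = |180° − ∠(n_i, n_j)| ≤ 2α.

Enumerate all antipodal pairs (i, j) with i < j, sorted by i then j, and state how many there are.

count = 12; pairs: (0,3), (0,4), (0,5), (0,6), (1,4), (1,5), (1,6), (1,7), (2,6), (2,7), (3,7), (4,7)

α = atan 0.7 = 34.99°;  2α = 69.98°
n_0 = (-0.3866, +0.9222)
n_1 = (-0.9796, +0.2007)
n_2 = (-0.8266, -0.5628)
n_3 = (-0.3003, -0.9538)
n_4 = (+0.1721, -0.9851)
n_5 = (+0.5505, -0.8349)
n_6 = (+0.9449, -0.3273)
n_7 = (+0.6907, +0.7231)
  (0,1): δ = 124.33°  ·
  (0,2): δ = 78.50°  ·
  (0,3): δ = 40.22°  ✓
  (0,4): δ = 12.83°  ✓
  (0,5): δ = 10.65°  ✓
  (0,6): δ = 48.15°  ✓
  (0,7): δ = 113.57°  ·
  (1,2): δ = 134.17°  ·
  (1,3): δ = 95.89°  ·
  (1,4): δ = 68.51°  ✓
  (1,5): δ = 45.02°  ✓
  (1,6): δ = 7.53°  ✓
  (1,7): δ = 57.89°  ✓
  (2,3): δ = 141.72°  ·
  (2,4): δ = 114.34°  ·
  (2,5): δ = 90.85°  ·
  (2,6): δ = 53.36°  ✓
  (2,7): δ = 12.06°  ✓
  (3,4): δ = 152.61°  ·
  (3,5): δ = 129.13°  ·
  (3,6): δ = 91.63°  ·
  (3,7): δ = 26.21°  ✓
  (4,5): δ = 156.51°  ·
  (4,6): δ = 119.02°  ·
  (4,7): δ = 53.60°  ✓
  (5,6): δ = 142.50°  ·
  (5,7): δ = 77.09°  ·
  (6,7): δ = 114.58°  ·
antipodal pairs: 12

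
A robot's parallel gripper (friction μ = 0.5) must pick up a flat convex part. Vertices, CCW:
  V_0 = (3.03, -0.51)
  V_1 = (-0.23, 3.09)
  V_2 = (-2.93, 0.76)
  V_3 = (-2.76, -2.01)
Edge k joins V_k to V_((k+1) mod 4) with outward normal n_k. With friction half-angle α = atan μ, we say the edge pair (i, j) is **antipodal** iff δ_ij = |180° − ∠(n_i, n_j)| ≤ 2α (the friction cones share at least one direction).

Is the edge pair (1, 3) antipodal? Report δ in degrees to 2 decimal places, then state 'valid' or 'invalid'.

δ = 26.27°, valid

α = atan 0.5 = 26.57°;  2α = 53.13°
edge 1: e_1 = (-2.70, -2.33);  n_1 = (-0.6533, +0.7571)
edge 3: e_3 = (+5.79, +1.50);  n_3 = (+0.2508, -0.9680)
∠(n_1, n_3) = 153.73°
δ = |180° − 153.73°| = 26.27°
26.27° ≤ 2α = 53.13°  →  valid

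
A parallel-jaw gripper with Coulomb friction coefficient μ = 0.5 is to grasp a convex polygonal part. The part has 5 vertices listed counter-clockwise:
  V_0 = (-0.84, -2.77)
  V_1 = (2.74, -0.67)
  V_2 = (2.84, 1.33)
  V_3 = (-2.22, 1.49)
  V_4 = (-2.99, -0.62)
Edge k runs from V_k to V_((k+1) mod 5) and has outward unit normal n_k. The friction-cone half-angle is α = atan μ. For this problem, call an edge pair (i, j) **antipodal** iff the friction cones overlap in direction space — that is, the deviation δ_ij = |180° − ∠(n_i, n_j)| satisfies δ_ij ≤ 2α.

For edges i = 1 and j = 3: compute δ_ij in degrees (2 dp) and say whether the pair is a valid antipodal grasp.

α = atan 0.5 = 26.57°;  2α = 53.13°
edge 1: e_1 = (+0.10, +2.00);  n_1 = (+0.9988, -0.0499)
edge 3: e_3 = (-0.77, -2.11);  n_3 = (-0.9394, +0.3428)
∠(n_1, n_3) = 162.81°
δ = |180° − 162.81°| = 17.19°
17.19° ≤ 2α = 53.13°  →  valid

δ = 17.19°, valid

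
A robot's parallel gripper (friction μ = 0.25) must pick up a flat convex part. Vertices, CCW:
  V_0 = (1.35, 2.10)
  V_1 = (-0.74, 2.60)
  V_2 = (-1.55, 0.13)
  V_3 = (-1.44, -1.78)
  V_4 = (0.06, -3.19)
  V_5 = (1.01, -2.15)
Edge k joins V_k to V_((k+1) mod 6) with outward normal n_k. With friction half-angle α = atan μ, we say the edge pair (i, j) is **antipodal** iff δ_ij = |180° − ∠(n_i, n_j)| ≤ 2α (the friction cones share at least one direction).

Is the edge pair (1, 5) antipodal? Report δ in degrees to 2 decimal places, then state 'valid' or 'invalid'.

δ = 13.58°, valid

α = atan 0.25 = 14.04°;  2α = 28.07°
edge 1: e_1 = (-0.81, -2.47);  n_1 = (-0.9502, +0.3116)
edge 5: e_5 = (+0.34, +4.25);  n_5 = (+0.9968, -0.0797)
∠(n_1, n_5) = 166.42°
δ = |180° − 166.42°| = 13.58°
13.58° ≤ 2α = 28.07°  →  valid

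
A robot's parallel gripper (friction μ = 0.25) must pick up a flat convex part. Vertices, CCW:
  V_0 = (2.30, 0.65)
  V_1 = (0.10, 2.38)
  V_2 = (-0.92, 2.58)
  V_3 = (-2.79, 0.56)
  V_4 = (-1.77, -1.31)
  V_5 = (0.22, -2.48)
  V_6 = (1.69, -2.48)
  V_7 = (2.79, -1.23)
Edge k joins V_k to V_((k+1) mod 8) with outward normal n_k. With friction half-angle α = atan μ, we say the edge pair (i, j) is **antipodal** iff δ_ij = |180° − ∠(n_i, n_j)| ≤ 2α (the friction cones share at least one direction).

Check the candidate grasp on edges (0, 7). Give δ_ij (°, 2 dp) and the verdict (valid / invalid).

δ = 142.79°, invalid

α = atan 0.25 = 14.04°;  2α = 28.07°
edge 0: e_0 = (-2.20, +1.73);  n_0 = (+0.6181, +0.7861)
edge 7: e_7 = (-0.49, +1.88);  n_7 = (+0.9677, +0.2522)
∠(n_0, n_7) = 37.21°
δ = |180° − 37.21°| = 142.79°
142.79° > 2α = 28.07°  →  invalid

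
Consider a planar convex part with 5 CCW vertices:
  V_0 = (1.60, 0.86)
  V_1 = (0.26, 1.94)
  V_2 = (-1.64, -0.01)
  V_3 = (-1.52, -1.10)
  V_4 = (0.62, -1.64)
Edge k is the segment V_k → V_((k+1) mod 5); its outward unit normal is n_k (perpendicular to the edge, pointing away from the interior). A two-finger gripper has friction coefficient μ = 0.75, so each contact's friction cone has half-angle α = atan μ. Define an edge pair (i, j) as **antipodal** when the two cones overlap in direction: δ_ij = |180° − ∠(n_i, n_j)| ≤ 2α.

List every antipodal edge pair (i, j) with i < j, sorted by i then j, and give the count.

α = atan 0.75 = 36.87°;  2α = 73.74°
n_0 = (+0.6275, +0.7786)
n_1 = (-0.7162, +0.6979)
n_2 = (-0.9940, -0.1094)
n_3 = (-0.2447, -0.9696)
n_4 = (+0.9310, -0.3650)
  (0,1): δ = 95.39°  ·
  (0,2): δ = 44.85°  ✓
  (0,3): δ = 24.71°  ✓
  (0,4): δ = 107.46°  ·
  (1,2): δ = 129.46°  ·
  (1,3): δ = 59.91°  ✓
  (1,4): δ = 22.85°  ✓
  (2,3): δ = 110.44°  ·
  (2,4): δ = 27.69°  ✓
  (3,4): δ = 97.24°  ·
antipodal pairs: 5

count = 5; pairs: (0,2), (0,3), (1,3), (1,4), (2,4)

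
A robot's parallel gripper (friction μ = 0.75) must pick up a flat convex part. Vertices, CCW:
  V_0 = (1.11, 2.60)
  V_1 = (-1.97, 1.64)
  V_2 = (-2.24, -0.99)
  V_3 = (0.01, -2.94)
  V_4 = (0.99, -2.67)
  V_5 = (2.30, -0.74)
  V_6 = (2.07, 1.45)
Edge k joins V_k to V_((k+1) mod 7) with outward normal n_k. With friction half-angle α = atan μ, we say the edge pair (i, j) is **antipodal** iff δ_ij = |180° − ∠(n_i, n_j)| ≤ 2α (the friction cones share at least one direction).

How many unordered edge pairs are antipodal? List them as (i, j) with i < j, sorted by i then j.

α = atan 0.75 = 36.87°;  2α = 73.74°
n_0 = (-0.2976, +0.9547)
n_1 = (-0.9948, +0.1021)
n_2 = (-0.6549, -0.7557)
n_3 = (+0.2656, -0.9641)
n_4 = (+0.8274, -0.5616)
n_5 = (+0.9945, +0.1044)
n_6 = (+0.7677, +0.6408)
  (0,1): δ = 113.17°  ·
  (0,2): δ = 58.23°  ✓
  (0,3): δ = 1.91°  ✓
  (0,4): δ = 38.52°  ✓
  (0,5): δ = 78.68°  ·
  (0,6): δ = 112.54°  ·
  (1,2): δ = 125.05°  ·
  (1,3): δ = 68.74°  ✓
  (1,4): δ = 28.31°  ✓
  (1,5): δ = 11.86°  ✓
  (1,6): δ = 45.72°  ✓
  (2,3): δ = 123.68°  ·
  (2,4): δ = 83.25°  ·
  (2,5): δ = 43.09°  ✓
  (2,6): δ = 9.23°  ✓
  (3,4): δ = 139.57°  ·
  (3,5): δ = 99.41°  ·
  (3,6): δ = 65.55°  ✓
  (4,5): δ = 139.84°  ·
  (4,6): δ = 105.98°  ·
  (5,6): δ = 146.14°  ·
antipodal pairs: 10

count = 10; pairs: (0,2), (0,3), (0,4), (1,3), (1,4), (1,5), (1,6), (2,5), (2,6), (3,6)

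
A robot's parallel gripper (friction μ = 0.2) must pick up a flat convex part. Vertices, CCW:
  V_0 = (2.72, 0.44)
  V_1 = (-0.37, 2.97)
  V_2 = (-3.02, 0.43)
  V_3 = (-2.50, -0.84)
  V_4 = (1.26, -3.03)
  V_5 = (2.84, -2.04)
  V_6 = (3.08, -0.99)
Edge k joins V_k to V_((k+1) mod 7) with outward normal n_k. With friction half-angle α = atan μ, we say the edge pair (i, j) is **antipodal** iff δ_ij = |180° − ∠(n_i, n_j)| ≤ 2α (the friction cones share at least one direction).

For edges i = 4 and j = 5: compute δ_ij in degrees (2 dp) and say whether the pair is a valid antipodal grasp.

δ = 134.95°, invalid

α = atan 0.2 = 11.31°;  2α = 22.62°
edge 4: e_4 = (+1.58, +0.99);  n_4 = (+0.5310, -0.8474)
edge 5: e_5 = (+0.24, +1.05);  n_5 = (+0.9749, -0.2228)
∠(n_4, n_5) = 45.05°
δ = |180° − 45.05°| = 134.95°
134.95° > 2α = 22.62°  →  invalid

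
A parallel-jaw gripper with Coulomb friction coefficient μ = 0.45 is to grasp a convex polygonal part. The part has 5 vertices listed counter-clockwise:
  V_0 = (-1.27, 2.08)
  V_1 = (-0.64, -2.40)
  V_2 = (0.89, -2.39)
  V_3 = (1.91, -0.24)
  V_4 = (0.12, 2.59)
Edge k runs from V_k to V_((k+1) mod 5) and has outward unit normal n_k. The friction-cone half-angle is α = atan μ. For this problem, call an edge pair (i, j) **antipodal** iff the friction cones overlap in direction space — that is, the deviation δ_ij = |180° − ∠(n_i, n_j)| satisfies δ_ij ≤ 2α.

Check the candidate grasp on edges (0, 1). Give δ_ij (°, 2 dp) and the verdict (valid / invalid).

α = atan 0.45 = 24.23°;  2α = 48.46°
edge 0: e_0 = (+0.63, -4.48);  n_0 = (-0.9903, -0.1393)
edge 1: e_1 = (+1.53, +0.01);  n_1 = (+0.0065, -1.0000)
∠(n_0, n_1) = 82.37°
δ = |180° − 82.37°| = 97.63°
97.63° > 2α = 48.46°  →  invalid

δ = 97.63°, invalid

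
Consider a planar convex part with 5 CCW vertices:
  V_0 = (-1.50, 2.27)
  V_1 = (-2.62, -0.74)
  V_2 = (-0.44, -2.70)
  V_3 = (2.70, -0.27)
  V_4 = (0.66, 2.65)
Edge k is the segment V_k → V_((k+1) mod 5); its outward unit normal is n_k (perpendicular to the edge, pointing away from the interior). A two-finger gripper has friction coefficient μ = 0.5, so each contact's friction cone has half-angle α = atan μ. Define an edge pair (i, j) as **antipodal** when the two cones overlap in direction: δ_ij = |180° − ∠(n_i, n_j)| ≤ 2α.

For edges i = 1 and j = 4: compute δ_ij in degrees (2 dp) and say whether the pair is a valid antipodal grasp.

α = atan 0.5 = 26.57°;  2α = 53.13°
edge 1: e_1 = (+2.18, -1.96);  n_1 = (-0.6686, -0.7436)
edge 4: e_4 = (-2.16, -0.38);  n_4 = (-0.1733, +0.9849)
∠(n_1, n_4) = 128.06°
δ = |180° − 128.06°| = 51.94°
51.94° ≤ 2α = 53.13°  →  valid

δ = 51.94°, valid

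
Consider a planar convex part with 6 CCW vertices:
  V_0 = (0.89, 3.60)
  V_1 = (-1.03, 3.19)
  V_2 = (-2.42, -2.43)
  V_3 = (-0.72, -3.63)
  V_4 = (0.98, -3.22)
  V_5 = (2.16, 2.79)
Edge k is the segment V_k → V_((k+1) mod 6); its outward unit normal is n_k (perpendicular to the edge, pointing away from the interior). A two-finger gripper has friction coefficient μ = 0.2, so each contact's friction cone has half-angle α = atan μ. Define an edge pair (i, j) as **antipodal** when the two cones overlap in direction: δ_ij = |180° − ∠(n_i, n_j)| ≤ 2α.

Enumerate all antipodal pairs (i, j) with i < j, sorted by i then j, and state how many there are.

α = atan 0.2 = 11.31°;  2α = 22.62°
n_0 = (-0.2088, +0.9780)
n_1 = (-0.9707, +0.2401)
n_2 = (-0.5767, -0.8170)
n_3 = (+0.2345, -0.9721)
n_4 = (+0.9813, -0.1927)
n_5 = (+0.5377, +0.8431)
  (0,1): δ = 115.95°  ·
  (0,2): δ = 47.27°  ·
  (0,3): δ = 1.51°  ✓
  (0,4): δ = 66.84°  ·
  (0,5): δ = 135.42°  ·
  (1,2): δ = 111.33°  ·
  (1,3): δ = 62.55°  ·
  (1,4): δ = 2.78°  ✓
  (1,5): δ = 71.36°  ·
  (2,3): δ = 131.22°  ·
  (2,4): δ = 65.89°  ·
  (2,5): δ = 2.69°  ✓
  (3,4): δ = 114.67°  ·
  (3,5): δ = 46.09°  ·
  (4,5): δ = 111.42°  ·
antipodal pairs: 3

count = 3; pairs: (0,3), (1,4), (2,5)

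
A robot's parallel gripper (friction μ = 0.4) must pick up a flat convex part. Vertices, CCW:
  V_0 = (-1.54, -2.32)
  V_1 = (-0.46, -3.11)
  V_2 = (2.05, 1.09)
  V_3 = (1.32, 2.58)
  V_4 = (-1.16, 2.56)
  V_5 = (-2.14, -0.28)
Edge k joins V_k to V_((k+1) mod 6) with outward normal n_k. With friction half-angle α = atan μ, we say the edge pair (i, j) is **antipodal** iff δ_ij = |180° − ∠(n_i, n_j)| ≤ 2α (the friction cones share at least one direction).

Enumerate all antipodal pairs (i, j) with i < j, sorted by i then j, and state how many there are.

count = 4; pairs: (0,2), (0,3), (1,4), (2,5)

α = atan 0.4 = 21.80°;  2α = 43.60°
n_0 = (-0.5904, -0.8071)
n_1 = (+0.8584, -0.5130)
n_2 = (+0.8980, +0.4400)
n_3 = (-0.0081, +1.0000)
n_4 = (-0.9453, +0.3262)
n_5 = (-0.9594, -0.2822)
  (0,1): δ = 84.68°  ·
  (0,2): δ = 27.71°  ✓
  (0,3): δ = 36.65°  ✓
  (0,4): δ = 107.15°  ·
  (0,5): δ = 142.57°  ·
  (1,2): δ = 123.03°  ·
  (1,3): δ = 58.67°  ·
  (1,4): δ = 11.83°  ✓
  (1,5): δ = 47.25°  ·
  (2,3): δ = 115.64°  ·
  (2,4): δ = 45.14°  ·
  (2,5): δ = 9.71°  ✓
  (3,4): δ = 109.50°  ·
  (3,5): δ = 74.07°  ·
  (4,5): δ = 144.57°  ·
antipodal pairs: 4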